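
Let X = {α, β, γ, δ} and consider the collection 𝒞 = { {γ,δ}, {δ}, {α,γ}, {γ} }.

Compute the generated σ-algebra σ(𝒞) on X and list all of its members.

σ(𝒞) = { {}, {α}, {β}, {γ}, {δ}, {α,β}, {α,γ}, {α,δ}, {β,γ}, {β,δ}, {γ,δ}, {α,β,γ}, {α,β,δ}, {α,γ,δ}, {β,γ,δ}, X }

Working:
Seed the family with 𝒞 together with ∅ and X: { {}, {γ}, {δ}, {α,γ}, {γ,δ}, X }.
Pass 1: 5 new —
  {α,β}  = complement {γ,δ}
  {β,δ}  = complement {α,γ}
  {α,β,γ}  = complement {δ}
  {α,β,δ}  = complement {γ}
  {α,γ,δ}  = {γ,δ} ∪ {α,γ}
Pass 2. New:
  {β}  = complement {α,γ,δ}
  {β,γ,δ}  = {γ,δ} ∪ {β,δ}
Pass 3: 2 new —
  {α}  = complement {β,γ,δ}
  {β,γ}  = {γ} ∪ {β}
Pass 4: +1 →
  {α,δ}  = complement {β,γ}
Pass 5: closed — nothing new.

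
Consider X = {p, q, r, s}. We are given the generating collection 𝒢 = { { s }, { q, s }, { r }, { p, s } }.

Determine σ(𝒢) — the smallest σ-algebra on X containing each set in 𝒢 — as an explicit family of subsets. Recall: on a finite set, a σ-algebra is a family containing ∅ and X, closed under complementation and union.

Seed the family with 𝒢 together with ∅ and X: { {}, { r }, { s }, { p, s }, { q, s }, X }.
Pass 1: +7 →
  { p, r }  = complement { q, s }
  { q, r }  = complement { p, s }
  { r, s }  = { r } ∪ { s }
  { p, q, r }  = complement { s }
  { p, q, s }  = complement { r }
  { p, r, s }  = { r } ∪ { p, s }
  { q, r, s }  = { r } ∪ { q, s }
  |family| = 13
Pass 2 (3 new):
  { p }  = complement { q, r, s }
  { q }  = complement { p, r, s }
  { p, q }  = complement { r, s }
  |family| = 16
After Pass 3 the family is unchanged; done.

|σ(𝒢)| = 16.  σ(𝒢) = { {}, { p }, { q }, { r }, { s }, { p, q }, { p, r }, { p, s }, { q, r }, { q, s }, { r, s }, { p, q, r }, { p, q, s }, { p, r, s }, { q, r, s }, X }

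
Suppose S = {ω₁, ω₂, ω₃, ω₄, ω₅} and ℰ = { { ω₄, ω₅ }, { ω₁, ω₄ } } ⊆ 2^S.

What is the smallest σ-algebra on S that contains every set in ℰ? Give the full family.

Start: ℰ ∪ {∅, S} = { ∅, { ω₁, ω₄ }, { ω₄, ω₅ }, S }.
Pass 1 (3 new):
  { ω₁, ω₂, ω₃ }  = complement { ω₄, ω₅ }
  { ω₁, ω₄, ω₅ }  = { ω₄, ω₅ } ∪ { ω₁, ω₄ }
  { ω₂, ω₃, ω₅ }  = complement { ω₁, ω₄ }
  — 7 sets.
Pass 2 (4 new):
  { ω₂, ω₃ }  = complement { ω₁, ω₄, ω₅ }
  { ω₁, ω₂, ω₃, ω₄ }  = { ω₁, ω₂, ω₃ } ∪ { ω₁, ω₄ }
  { ω₁, ω₂, ω₃, ω₅ }  = { ω₂, ω₃, ω₅ } ∪ { ω₁, ω₂, ω₃ }
  { ω₂, ω₃, ω₄, ω₅ }  = { ω₄, ω₅ } ∪ { ω₂, ω₃, ω₅ }
  — 11 sets.
Pass 3 adds 3:
  { ω₁ }  = complement { ω₂, ω₃, ω₄, ω₅ }
  { ω₄ }  = complement { ω₁, ω₂, ω₃, ω₅ }
  { ω₅ }  = complement { ω₁, ω₂, ω₃, ω₄ }
  — 14 sets.
Pass 4: +2 →
  { ω₁, ω₅ }  = { ω₅ } ∪ { ω₁ }
  { ω₂, ω₃, ω₄ }  = { ω₂, ω₃ } ∪ { ω₄ }
  — 16 sets.
After Pass 5 the family is unchanged; done.

|σ(ℰ)| = 16.  σ(ℰ) = { ∅, { ω₁ }, { ω₄ }, { ω₅ }, { ω₁, ω₄ }, { ω₁, ω₅ }, { ω₂, ω₃ }, { ω₄, ω₅ }, { ω₁, ω₂, ω₃ }, { ω₁, ω₄, ω₅ }, { ω₂, ω₃, ω₄ }, { ω₂, ω₃, ω₅ }, { ω₁, ω₂, ω₃, ω₄ }, { ω₁, ω₂, ω₃, ω₅ }, { ω₂, ω₃, ω₄, ω₅ }, S }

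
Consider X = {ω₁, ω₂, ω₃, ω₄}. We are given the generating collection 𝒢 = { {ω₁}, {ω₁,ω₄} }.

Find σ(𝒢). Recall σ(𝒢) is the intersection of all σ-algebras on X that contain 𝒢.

|σ(𝒢)| = 8.  σ(𝒢) = { ∅, {ω₁}, {ω₄}, {ω₁,ω₄}, {ω₂,ω₃}, {ω₁,ω₂,ω₃}, {ω₂,ω₃,ω₄}, X }

Check:
Start: 𝒢 ∪ {∅, X} = { ∅, {ω₁}, {ω₁,ω₄}, X }.
Iteration 1: 2 new —
  {ω₂,ω₃}  = ᶜ of {ω₁,ω₄}
  {ω₂,ω₃,ω₄}  = ᶜ of {ω₁}
Iteration 2. New:
  {ω₁,ω₂,ω₃}  = {ω₂,ω₃} ∪ {ω₁}
Iteration 3 adds 1:
  {ω₄}  = ᶜ of {ω₁,ω₂,ω₃}
Iteration 4: already closed under ᶜ and ∪.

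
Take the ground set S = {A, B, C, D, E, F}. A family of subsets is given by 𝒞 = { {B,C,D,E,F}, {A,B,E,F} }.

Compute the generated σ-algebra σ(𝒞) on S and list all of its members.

Take S₀ = 𝒞 ∪ {∅, S} = { ∅, {A,B,E,F}, {B,C,D,E,F}, S }.
Step 1 (2 new):
  {A}  = complement {B,C,D,E,F}
  {C,D}  = complement {A,B,E,F}
Step 2: 1 new —
  {A,C,D}  = {C,D} ∪ {A}
Step 3: 1 new —
  {B,E,F}  = complement {A,C,D}
Step 4: already closed under ᶜ and ∪.

Therefore σ(𝒞) = { ∅, {A}, {C,D}, {A,C,D}, {B,E,F}, {A,B,E,F}, {B,C,D,E,F}, S } (|σ(𝒞)| = 8).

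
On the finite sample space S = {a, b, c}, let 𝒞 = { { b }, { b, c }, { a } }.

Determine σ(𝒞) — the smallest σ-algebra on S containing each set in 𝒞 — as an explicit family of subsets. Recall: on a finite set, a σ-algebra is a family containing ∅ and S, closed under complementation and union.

Take S₀ = 𝒞 ∪ {∅, S} = { {  }, { a }, { b }, { b, c }, S }.
Pass 1: +2 →
  { a, b }  = { b } ∪ { a }
  { a, c }  = ᶜ of { b }
  |family| = 7
Pass 2 adds 1:
  { c }  = ᶜ of { a, b }
  |family| = 8
Pass 3 adds nothing — fixpoint reached.

|σ(𝒞)| = 8.  σ(𝒞) = { {  }, { a }, { b }, { c }, { a, b }, { a, c }, { b, c }, S }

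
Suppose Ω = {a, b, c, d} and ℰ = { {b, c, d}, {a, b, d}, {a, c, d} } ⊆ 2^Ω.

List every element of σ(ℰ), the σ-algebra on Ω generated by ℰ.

σ(ℰ) = { {}, {a}, {b}, {c}, {d}, {a, b}, {a, c}, {a, d}, {b, c}, {b, d}, {c, d}, {a, b, c}, {a, b, d}, {a, c, d}, {b, c, d}, Ω }

Derivation:
Seed the family with ℰ together with ∅ and Ω: { {}, {a, b, d}, {a, c, d}, {b, c, d}, Ω }.
Pass 1: +3 →
  {a}  = Ω∖{b, c, d}
  {b}  = Ω∖{a, c, d}
  {c}  = Ω∖{a, b, d}
Pass 2 adds 3:
  {a, b}  = {b} ∪ {a}
  {a, c}  = {c} ∪ {a}
  {b, c}  = {c} ∪ {b}
Pass 3. New:
  {a, d}  = Ω∖{b, c}
  {b, d}  = Ω∖{a, c}
  {c, d}  = Ω∖{a, b}
  {a, b, c}  = {c} ∪ {a, b}
Pass 4: 1 new —
  {d}  = Ω∖{a, b, c}
Pass 5: closed — nothing new.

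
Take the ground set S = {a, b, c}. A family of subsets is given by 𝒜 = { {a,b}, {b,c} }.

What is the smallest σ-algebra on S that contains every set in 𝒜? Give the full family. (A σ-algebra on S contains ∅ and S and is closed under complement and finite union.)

Initial family (4 sets): { {}, {a,b}, {b,c}, S }.
Round 1 adds 2:
  {a}  = S∖{b,c}
  {c}  = S∖{a,b}
  — 6 sets.
Round 2. New:
  {a,c}  = {c} ∪ {a}
  — 7 sets.
Round 3: +1 →
  {b}  = S∖{a,c}
  — 8 sets.
Round 4: stable.

|σ(𝒜)| = 8.  σ(𝒜) = { {}, {a}, {b}, {c}, {a,b}, {a,c}, {b,c}, S }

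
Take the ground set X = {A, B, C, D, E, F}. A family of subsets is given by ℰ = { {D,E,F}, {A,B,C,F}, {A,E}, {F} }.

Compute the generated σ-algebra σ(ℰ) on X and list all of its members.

σ(ℰ) = { {}, {A}, {D}, {E}, {F}, {A,D}, {A,E}, {A,F}, {B,C}, {D,E}, {D,F}, {E,F}, {A,B,C}, {A,D,E}, {A,D,F}, {A,E,F}, {B,C,D}, {B,C,E}, {B,C,F}, {D,E,F}, {A,B,C,D}, {A,B,C,E}, {A,B,C,F}, {A,D,E,F}, {B,C,D,E}, {B,C,D,F}, {B,C,E,F}, {A,B,C,D,E}, {A,B,C,D,F}, {A,B,C,E,F}, {B,C,D,E,F}, X }

Trace:
Start: ℰ ∪ {∅, X} = { {}, {F}, {A,E}, {D,E,F}, {A,B,C,F}, X }.
Pass 1 (7 new):
  {D,E}  = complement {A,B,C,F}
  {A,B,C}  = complement {D,E,F}
  {A,E,F}  = {A,E} ∪ {F}
  {A,D,E,F}  = {A,E} ∪ {D,E,F}
  {B,C,D,F}  = complement {A,E}
  {A,B,C,D,E}  = complement {F}
  {A,B,C,E,F}  = {A,E} ∪ {A,B,C,F}
  [13 total]
Pass 2 adds 7:
  {D}  = complement {A,B,C,E,F}
  {B,C}  = complement {A,D,E,F}
  {A,D,E}  = {D,E} ∪ {A,E}
  {B,C,D}  = complement {A,E,F}
  {A,B,C,E}  = {A,B,C} ∪ {A,E}
  {A,B,C,D,F}  = {A,B,C} ∪ {B,C,D,F}
  {B,C,D,E,F}  = {D,E} ∪ {B,C,D,F}
  [20 total]
Pass 3 adds 6:
  {A}  = complement {B,C,D,E,F}
  {E}  = complement {A,B,C,D,F}
  {D,F}  = complement {A,B,C,E}
  {B,C,F}  = complement {A,D,E}
  {A,B,C,D}  = {B,C,D} ∪ {A,B,C}
  {B,C,D,E}  = {D,E} ∪ {B,C,D}
  [26 total]
Pass 4 adds 6:
  {A,D}  = {A} ∪ {D}
  {A,F}  = complement {B,C,D,E}
  {E,F}  = complement {A,B,C,D}
  {A,D,F}  = {A} ∪ {D,F}
  {B,C,E}  = {E} ∪ {B,C}
  {B,C,E,F}  = {B,C,F} ∪ {E}
  [32 total]
Pass 5 adds nothing — fixpoint reached.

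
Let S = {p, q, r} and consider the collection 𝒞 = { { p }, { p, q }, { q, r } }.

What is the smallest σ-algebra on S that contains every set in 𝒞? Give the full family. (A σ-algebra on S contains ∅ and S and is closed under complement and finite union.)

σ(𝒞) = { {}, { p }, { q }, { r }, { p, q }, { p, r }, { q, r }, S }

Derivation:
Seed the family with 𝒞 together with ∅ and S: { {}, { p }, { p, q }, { q, r }, S }.
Step 1 adds 1:
  { r }  = { p, q }ᶜ
  |family| = 6
Step 2. New:
  { p, r }  = { r } ∪ { p }
  |family| = 7
Step 3 adds 1:
  { q }  = { p, r }ᶜ
  |family| = 8
Step 4: already closed under ᶜ and ∪.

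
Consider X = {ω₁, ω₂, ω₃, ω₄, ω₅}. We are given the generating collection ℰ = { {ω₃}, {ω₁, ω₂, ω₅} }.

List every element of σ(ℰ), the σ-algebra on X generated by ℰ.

Begin from { {}, {ω₃}, {ω₁, ω₂, ω₅}, X } (that is, ℰ plus ∅ and X).
Pass 1 adds 3:
  {ω₃, ω₄}  = X∖{ω₁, ω₂, ω₅}
  {ω₁, ω₂, ω₃, ω₅}  = {ω₃} ∪ {ω₁, ω₂, ω₅}
  {ω₁, ω₂, ω₄, ω₅}  = X∖{ω₃}
  [7 total]
Pass 2 (1 new):
  {ω₄}  = X∖{ω₁, ω₂, ω₃, ω₅}
  [8 total]
After Pass 3 the family is unchanged; done.

Hence σ(ℰ) has 8 members: { {}, {ω₃}, {ω₄}, {ω₃, ω₄}, {ω₁, ω₂, ω₅}, {ω₁, ω₂, ω₃, ω₅}, {ω₁, ω₂, ω₄, ω₅}, X }.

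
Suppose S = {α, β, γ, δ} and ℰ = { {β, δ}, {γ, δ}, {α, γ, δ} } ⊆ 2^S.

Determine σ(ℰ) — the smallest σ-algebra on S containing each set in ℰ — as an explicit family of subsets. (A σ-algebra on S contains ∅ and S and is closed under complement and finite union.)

σ(ℰ) = { {}, {α}, {β}, {γ}, {δ}, {α, β}, {α, γ}, {α, δ}, {β, γ}, {β, δ}, {γ, δ}, {α, β, γ}, {α, β, δ}, {α, γ, δ}, {β, γ, δ}, S }

Trace:
Take S₀ = ℰ ∪ {∅, S} = { {}, {β, δ}, {γ, δ}, {α, γ, δ}, S }.
Pass 1: 4 new —
  {β}  = S∖{α, γ, δ}
  {α, β}  = S∖{γ, δ}
  {α, γ}  = S∖{β, δ}
  {β, γ, δ}  = {γ, δ} ∪ {β, δ}
  |family| = 9
Pass 2 (3 new):
  {α}  = S∖{β, γ, δ}
  {α, β, γ}  = {α, β} ∪ {α, γ}
  {α, β, δ}  = {α, β} ∪ {β, δ}
  |family| = 12
Pass 3 adds 2:
  {γ}  = S∖{α, β, δ}
  {δ}  = S∖{α, β, γ}
  |family| = 14
Pass 4 (2 new):
  {α, δ}  = {δ} ∪ {α}
  {β, γ}  = {γ} ∪ {β}
  |family| = 16
Pass 5: already closed under ᶜ and ∪.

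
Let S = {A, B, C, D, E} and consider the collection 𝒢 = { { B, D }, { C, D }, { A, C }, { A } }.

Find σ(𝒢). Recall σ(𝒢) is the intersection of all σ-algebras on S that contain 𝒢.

Take S₀ = 𝒢 ∪ {∅, S} = { {}, { A }, { A, C }, { B, D }, { C, D }, S }.
Iteration 1: 8 new —
  { A, B, D }  = { B, D } ∪ { A }
  { A, B, E }  = { C, D }ᶜ
  { A, C, D }  = { C, D } ∪ { A, C }
  { A, C, E }  = { B, D }ᶜ
  { B, C, D }  = { C, D } ∪ { B, D }
  { B, D, E }  = { A, C }ᶜ
  { A, B, C, D }  = { A, C } ∪ { B, D }
  { B, C, D, E }  = { A }ᶜ
  — 14 sets.
Iteration 2: 7 new —
  { E }  = { A, B, C, D }ᶜ
  { A, E }  = { B, C, D }ᶜ
  { B, E }  = { A, C, D }ᶜ
  { C, E }  = { A, B, D }ᶜ
  { A, B, C, E }  = { A, C, E } ∪ { A, B, E }
  { A, B, D, E }  = { A, B, D } ∪ { A, B, E }
  { A, C, D, E }  = { C, D } ∪ { A, C, E }
  — 21 sets.
Iteration 3. New:
  { B }  = { A, C, D, E }ᶜ
  { C }  = { A, B, D, E }ᶜ
  { D }  = { A, B, C, E }ᶜ
  { B, C, E }  = { B, E } ∪ { C, E }
  { C, D, E }  = { C, D } ∪ { C, E }
  — 26 sets.
Iteration 4: 6 new —
  { A, B }  = { C, D, E }ᶜ
  { A, D }  = { B, C, E }ᶜ
  { B, C }  = { B } ∪ { C }
  { D, E }  = { E } ∪ { D }
  { A, B, C }  = { B } ∪ { A, C }
  { A, D, E }  = { A, E } ∪ { D }
  — 32 sets.
Iteration 5: closed — nothing new.

Hence σ(𝒢) has 32 members: { {}, { A }, { B }, { C }, { D }, { E }, { A, B }, { A, C }, { A, D }, { A, E }, { B, C }, { B, D }, { B, E }, { C, D }, { C, E }, { D, E }, { A, B, C }, { A, B, D }, { A, B, E }, { A, C, D }, { A, C, E }, { A, D, E }, { B, C, D }, { B, C, E }, { B, D, E }, { C, D, E }, { A, B, C, D }, { A, B, C, E }, { A, B, D, E }, { A, C, D, E }, { B, C, D, E }, S }.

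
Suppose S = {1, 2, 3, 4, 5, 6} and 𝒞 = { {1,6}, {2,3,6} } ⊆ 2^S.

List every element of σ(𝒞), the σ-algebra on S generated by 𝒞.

σ(𝒞) (16 sets): { {}, {1}, {6}, {1,6}, {2,3}, {4,5}, {1,2,3}, {1,4,5}, {2,3,6}, {4,5,6}, {1,2,3,6}, {1,4,5,6}, {2,3,4,5}, {1,2,3,4,5}, {2,3,4,5,6}, S }

Trace:
Seed the family with 𝒞 together with ∅ and S: { {}, {1,6}, {2,3,6}, S }.
Iteration 1 (3 new):
  {1,4,5}  = S∖{2,3,6}
  {1,2,3,6}  = {2,3,6} ∪ {1,6}
  {2,3,4,5}  = S∖{1,6}
  (now 7)
Iteration 2 adds 4:
  {4,5}  = S∖{1,2,3,6}
  {1,4,5,6}  = {1,4,5} ∪ {1,6}
  {1,2,3,4,5}  = {1,4,5} ∪ {2,3,4,5}
  {2,3,4,5,6}  = {2,3,6} ∪ {2,3,4,5}
  (now 11)
Iteration 3: 3 new —
  {1}  = S∖{2,3,4,5,6}
  {6}  = S∖{1,2,3,4,5}
  {2,3}  = S∖{1,4,5,6}
  (now 14)
Iteration 4 adds 2:
  {1,2,3}  = {2,3} ∪ {1}
  {4,5,6}  = {4,5} ∪ {6}
  (now 16)
Iteration 5: already closed under ᶜ and ∪.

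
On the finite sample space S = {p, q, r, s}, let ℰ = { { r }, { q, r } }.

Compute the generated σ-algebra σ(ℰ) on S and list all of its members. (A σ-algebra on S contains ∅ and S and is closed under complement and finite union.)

|σ(ℰ)| = 8.  σ(ℰ) = { {  }, { q }, { r }, { p, s }, { q, r }, { p, q, s }, { p, r, s }, S }

Working:
Initial family (4 sets): { {  }, { r }, { q, r }, S }.
Round 1. New:
  { p, s }  = S∖{ q, r }
  { p, q, s }  = S∖{ r }
  (now 6)
Round 2 adds 1:
  { p, r, s }  = { r } ∪ { p, s }
  (now 7)
Round 3. New:
  { q }  = S∖{ p, r, s }
  (now 8)
Round 4: stable.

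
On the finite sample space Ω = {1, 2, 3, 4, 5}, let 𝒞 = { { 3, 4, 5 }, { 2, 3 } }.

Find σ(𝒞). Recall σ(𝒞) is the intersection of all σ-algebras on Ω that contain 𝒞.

Take S₀ = 𝒞 ∪ {∅, Ω} = { {}, { 2, 3 }, { 3, 4, 5 }, Ω }.
Pass 1. New:
  { 1, 2 }  = Ω∖{ 3, 4, 5 }
  { 1, 4, 5 }  = Ω∖{ 2, 3 }
  { 2, 3, 4, 5 }  = { 2, 3 } ∪ { 3, 4, 5 }
  — 7 sets.
Pass 2: +4 →
  { 1 }  = Ω∖{ 2, 3, 4, 5 }
  { 1, 2, 3 }  = { 2, 3 } ∪ { 1, 2 }
  { 1, 2, 4, 5 }  = { 1, 4, 5 } ∪ { 1, 2 }
  { 1, 3, 4, 5 }  = { 1, 4, 5 } ∪ { 3, 4, 5 }
  — 11 sets.
Pass 3: 3 new —
  { 2 }  = Ω∖{ 1, 3, 4, 5 }
  { 3 }  = Ω∖{ 1, 2, 4, 5 }
  { 4, 5 }  = Ω∖{ 1, 2, 3 }
  — 14 sets.
Pass 4. New:
  { 1, 3 }  = { 3 } ∪ { 1 }
  { 2, 4, 5 }  = { 4, 5 } ∪ { 2 }
  — 16 sets.
Pass 5: no new sets; the family is a σ-algebra.

Therefore σ(𝒞) = { {}, { 1 }, { 2 }, { 3 }, { 1, 2 }, { 1, 3 }, { 2, 3 }, { 4, 5 }, { 1, 2, 3 }, { 1, 4, 5 }, { 2, 4, 5 }, { 3, 4, 5 }, { 1, 2, 4, 5 }, { 1, 3, 4, 5 }, { 2, 3, 4, 5 }, Ω } (|σ(𝒞)| = 16).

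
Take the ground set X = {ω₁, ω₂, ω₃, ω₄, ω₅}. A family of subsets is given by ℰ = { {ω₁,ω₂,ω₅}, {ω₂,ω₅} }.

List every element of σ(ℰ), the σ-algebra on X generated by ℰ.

σ(ℰ) (8 sets): { ∅, {ω₁}, {ω₂,ω₅}, {ω₃,ω₄}, {ω₁,ω₂,ω₅}, {ω₁,ω₃,ω₄}, {ω₂,ω₃,ω₄,ω₅}, X }

Derivation:
Take S₀ = ℰ ∪ {∅, X} = { ∅, {ω₂,ω₅}, {ω₁,ω₂,ω₅}, X }.
Round 1: +2 →
  {ω₃,ω₄}  = ᶜ of {ω₁,ω₂,ω₅}
  {ω₁,ω₃,ω₄}  = ᶜ of {ω₂,ω₅}
  [6 total]
Round 2 adds 1:
  {ω₂,ω₃,ω₄,ω₅}  = {ω₂,ω₅} ∪ {ω₃,ω₄}
  [7 total]
Round 3. New:
  {ω₁}  = ᶜ of {ω₂,ω₃,ω₄,ω₅}
  [8 total]
Round 4: stable.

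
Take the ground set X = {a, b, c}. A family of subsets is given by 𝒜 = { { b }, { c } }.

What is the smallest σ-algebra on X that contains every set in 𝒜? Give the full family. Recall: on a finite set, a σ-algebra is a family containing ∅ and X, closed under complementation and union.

σ(𝒜) (8 sets): { {}, { a }, { b }, { c }, { a, b }, { a, c }, { b, c }, X }

Working:
Initial family (4 sets): { {}, { b }, { c }, X }.
Step 1 adds 3:
  { a, b }  = ᶜ of { c }
  { a, c }  = ᶜ of { b }
  { b, c }  = { c } ∪ { b }
  (now 7)
Step 2: +1 →
  { a }  = ᶜ of { b, c }
  (now 8)
Step 3: already closed under ᶜ and ∪.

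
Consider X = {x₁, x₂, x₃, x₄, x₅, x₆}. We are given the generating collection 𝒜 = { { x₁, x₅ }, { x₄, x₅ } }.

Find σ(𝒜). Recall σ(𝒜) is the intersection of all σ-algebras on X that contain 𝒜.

|σ(𝒜)| = 16.  σ(𝒜) = { {}, { x₁ }, { x₄ }, { x₅ }, { x₁, x₄ }, { x₁, x₅ }, { x₄, x₅ }, { x₁, x₄, x₅ }, { x₂, x₃, x₆ }, { x₁, x₂, x₃, x₆ }, { x₂, x₃, x₄, x₆ }, { x₂, x₃, x₅, x₆ }, { x₁, x₂, x₃, x₄, x₆ }, { x₁, x₂, x₃, x₅, x₆ }, { x₂, x₃, x₄, x₅, x₆ }, X }

Derivation:
Take S₀ = 𝒜 ∪ {∅, X} = { {}, { x₁, x₅ }, { x₄, x₅ }, X }.
Pass 1 (3 new):
  { x₁, x₄, x₅ }  = { x₄, x₅ } ∪ { x₁, x₅ }
  { x₁, x₂, x₃, x₆ }  = ᶜ of { x₄, x₅ }
  { x₂, x₃, x₄, x₆ }  = ᶜ of { x₁, x₅ }
  — 7 sets.
Pass 2 (4 new):
  { x₂, x₃, x₆ }  = ᶜ of { x₁, x₄, x₅ }
  { x₁, x₂, x₃, x₄, x₆ }  = { x₂, x₃, x₄, x₆ } ∪ { x₁, x₂, x₃, x₆ }
  { x₁, x₂, x₃, x₅, x₆ }  = { x₁, x₅ } ∪ { x₁, x₂, x₃, x₆ }
  { x₂, x₃, x₄, x₅, x₆ }  = { x₄, x₅ } ∪ { x₂, x₃, x₄, x₆ }
  — 11 sets.
Pass 3: +3 →
  { x₁ }  = ᶜ of { x₂, x₃, x₄, x₅, x₆ }
  { x₄ }  = ᶜ of { x₁, x₂, x₃, x₅, x₆ }
  { x₅ }  = ᶜ of { x₁, x₂, x₃, x₄, x₆ }
  — 14 sets.
Pass 4: +2 →
  { x₁, x₄ }  = { x₁ } ∪ { x₄ }
  { x₂, x₃, x₅, x₆ }  = { x₂, x₃, x₆ } ∪ { x₅ }
  — 16 sets.
Pass 5: no new sets; the family is a σ-algebra.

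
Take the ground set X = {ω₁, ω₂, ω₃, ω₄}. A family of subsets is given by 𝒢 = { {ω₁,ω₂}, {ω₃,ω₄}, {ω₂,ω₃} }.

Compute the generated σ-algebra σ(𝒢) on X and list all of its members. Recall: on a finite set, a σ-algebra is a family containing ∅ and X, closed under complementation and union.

Initial family (5 sets): { {}, {ω₁,ω₂}, {ω₂,ω₃}, {ω₃,ω₄}, X }.
Iteration 1 (3 new):
  {ω₁,ω₄}  = complement {ω₂,ω₃}
  {ω₁,ω₂,ω₃}  = {ω₂,ω₃} ∪ {ω₁,ω₂}
  {ω₂,ω₃,ω₄}  = {ω₃,ω₄} ∪ {ω₂,ω₃}
  |family| = 8
Iteration 2: 4 new —
  {ω₁}  = complement {ω₂,ω₃,ω₄}
  {ω₄}  = complement {ω₁,ω₂,ω₃}
  {ω₁,ω₂,ω₄}  = {ω₁,ω₄} ∪ {ω₁,ω₂}
  {ω₁,ω₃,ω₄}  = {ω₃,ω₄} ∪ {ω₁,ω₄}
  |family| = 12
Iteration 3 (2 new):
  {ω₂}  = complement {ω₁,ω₃,ω₄}
  {ω₃}  = complement {ω₁,ω₂,ω₄}
  |family| = 14
Iteration 4: +2 →
  {ω₁,ω₃}  = {ω₃} ∪ {ω₁}
  {ω₂,ω₄}  = {ω₄} ∪ {ω₂}
  |family| = 16
After Iteration 5 the family is unchanged; done.

Therefore σ(𝒢) = { {}, {ω₁}, {ω₂}, {ω₃}, {ω₄}, {ω₁,ω₂}, {ω₁,ω₃}, {ω₁,ω₄}, {ω₂,ω₃}, {ω₂,ω₄}, {ω₃,ω₄}, {ω₁,ω₂,ω₃}, {ω₁,ω₂,ω₄}, {ω₁,ω₃,ω₄}, {ω₂,ω₃,ω₄}, X } (|σ(𝒢)| = 16).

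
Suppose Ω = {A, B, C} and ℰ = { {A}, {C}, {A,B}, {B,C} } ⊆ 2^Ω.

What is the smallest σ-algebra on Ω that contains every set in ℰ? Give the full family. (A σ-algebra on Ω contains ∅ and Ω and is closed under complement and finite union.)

Initial family (6 sets): { ∅, {A}, {C}, {A,B}, {B,C}, Ω }.
Step 1 (1 new):
  {A,C}  = {C} ∪ {A}
  — 7 sets.
Step 2 adds 1:
  {B}  = ᶜ of {A,C}
  — 8 sets.
After Step 3 the family is unchanged; done.

Therefore σ(ℰ) = { ∅, {A}, {B}, {C}, {A,B}, {A,C}, {B,C}, Ω } (|σ(ℰ)| = 8).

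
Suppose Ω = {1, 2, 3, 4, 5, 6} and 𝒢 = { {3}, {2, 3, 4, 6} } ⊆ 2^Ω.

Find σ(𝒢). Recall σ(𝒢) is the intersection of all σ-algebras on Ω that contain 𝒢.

σ(𝒢) (8 sets): { {}, {3}, {1, 5}, {1, 3, 5}, {2, 4, 6}, {2, 3, 4, 6}, {1, 2, 4, 5, 6}, Ω }

Working:
Take S₀ = 𝒢 ∪ {∅, Ω} = { {}, {3}, {2, 3, 4, 6}, Ω }.
Round 1. New:
  {1, 5}  = ᶜ of {2, 3, 4, 6}
  {1, 2, 4, 5, 6}  = ᶜ of {3}
  [6 total]
Round 2: 1 new —
  {1, 3, 5}  = {3} ∪ {1, 5}
  [7 total]
Round 3 adds 1:
  {2, 4, 6}  = ᶜ of {1, 3, 5}
  [8 total]
Round 4: stable.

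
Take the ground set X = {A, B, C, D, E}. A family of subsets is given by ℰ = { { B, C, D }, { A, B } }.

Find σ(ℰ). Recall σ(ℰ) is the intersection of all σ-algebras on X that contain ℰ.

Initial family (4 sets): { {  }, { A, B }, { B, C, D }, X }.
Iteration 1: 3 new —
  { A, E }  = ᶜ of { B, C, D }
  { C, D, E }  = ᶜ of { A, B }
  { A, B, C, D }  = { A, B } ∪ { B, C, D }
  (now 7)
Iteration 2 adds 4:
  { E }  = ᶜ of { A, B, C, D }
  { A, B, E }  = { A, B } ∪ { A, E }
  { A, C, D, E }  = { C, D, E } ∪ { A, E }
  { B, C, D, E }  = { C, D, E } ∪ { B, C, D }
  (now 11)
Iteration 3 adds 3:
  { A }  = ᶜ of { B, C, D, E }
  { B }  = ᶜ of { A, C, D, E }
  { C, D }  = ᶜ of { A, B, E }
  (now 14)
Iteration 4: +2 →
  { B, E }  = { B } ∪ { E }
  { A, C, D }  = { C, D } ∪ { A }
  (now 16)
Iteration 5: already closed under ᶜ and ∪.

σ(ℰ) = { {  }, { A }, { B }, { E }, { A, B }, { A, E }, { B, E }, { C, D }, { A, B, E }, { A, C, D }, { B, C, D }, { C, D, E }, { A, B, C, D }, { A, C, D, E }, { B, C, D, E }, X }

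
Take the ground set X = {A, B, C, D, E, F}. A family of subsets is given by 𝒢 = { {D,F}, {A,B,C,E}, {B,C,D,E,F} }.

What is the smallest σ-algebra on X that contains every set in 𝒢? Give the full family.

Start: 𝒢 ∪ {∅, X} = { {}, {D,F}, {A,B,C,E}, {B,C,D,E,F}, X }.
Round 1: +1 →
  {A}  = {B,C,D,E,F}ᶜ
  (now 6)
Round 2: +1 →
  {A,D,F}  = {D,F} ∪ {A}
  (now 7)
Round 3. New:
  {B,C,E}  = {A,D,F}ᶜ
  (now 8)
Round 4: no new sets; the family is a σ-algebra.

σ(𝒢) = { {}, {A}, {D,F}, {A,D,F}, {B,C,E}, {A,B,C,E}, {B,C,D,E,F}, X }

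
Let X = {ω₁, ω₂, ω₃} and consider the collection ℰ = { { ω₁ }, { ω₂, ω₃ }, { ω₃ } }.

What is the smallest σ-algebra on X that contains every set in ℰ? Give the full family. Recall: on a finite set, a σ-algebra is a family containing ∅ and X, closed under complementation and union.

|σ(ℰ)| = 8.  σ(ℰ) = { ∅, { ω₁ }, { ω₂ }, { ω₃ }, { ω₁, ω₂ }, { ω₁, ω₃ }, { ω₂, ω₃ }, X }

Trace:
Take S₀ = ℰ ∪ {∅, X} = { ∅, { ω₁ }, { ω₃ }, { ω₂, ω₃ }, X }.
Pass 1 adds 2:
  { ω₁, ω₂ }  = complement { ω₃ }
  { ω₁, ω₃ }  = { ω₃ } ∪ { ω₁ }
Pass 2 adds 1:
  { ω₂ }  = complement { ω₁, ω₃ }
After Pass 3 the family is unchanged; done.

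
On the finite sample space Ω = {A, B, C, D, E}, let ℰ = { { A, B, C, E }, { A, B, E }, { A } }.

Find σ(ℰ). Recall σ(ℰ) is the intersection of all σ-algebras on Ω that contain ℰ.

Initial family (5 sets): { {  }, { A }, { A, B, E }, { A, B, C, E }, Ω }.
Step 1. New:
  { D }  = Ω∖{ A, B, C, E }
  { C, D }  = Ω∖{ A, B, E }
  { B, C, D, E }  = Ω∖{ A }
  |family| = 8
Step 2: +3 →
  { A, D }  = { D } ∪ { A }
  { A, C, D }  = { C, D } ∪ { A }
  { A, B, D, E }  = { D } ∪ { A, B, E }
  |family| = 11
Step 3: +3 →
  { C }  = Ω∖{ A, B, D, E }
  { B, E }  = Ω∖{ A, C, D }
  { B, C, E }  = Ω∖{ A, D }
  |family| = 14
Step 4: +2 →
  { A, C }  = { C } ∪ { A }
  { B, D, E }  = { B, E } ∪ { D }
  |family| = 16
Step 5: no new sets; the family is a σ-algebra.

|σ(ℰ)| = 16.  σ(ℰ) = { {  }, { A }, { C }, { D }, { A, C }, { A, D }, { B, E }, { C, D }, { A, B, E }, { A, C, D }, { B, C, E }, { B, D, E }, { A, B, C, E }, { A, B, D, E }, { B, C, D, E }, Ω }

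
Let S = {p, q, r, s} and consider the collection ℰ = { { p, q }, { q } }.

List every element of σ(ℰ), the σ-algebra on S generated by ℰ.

Initial family (4 sets): { {  }, { q }, { p, q }, S }.
Iteration 1: +2 →
  { r, s }  = ᶜ of { p, q }
  { p, r, s }  = ᶜ of { q }
Iteration 2: +1 →
  { q, r, s }  = { r, s } ∪ { q }
Iteration 3 adds 1:
  { p }  = ᶜ of { q, r, s }
Iteration 4: no new sets; the family is a σ-algebra.

|σ(ℰ)| = 8.  σ(ℰ) = { {  }, { p }, { q }, { p, q }, { r, s }, { p, r, s }, { q, r, s }, S }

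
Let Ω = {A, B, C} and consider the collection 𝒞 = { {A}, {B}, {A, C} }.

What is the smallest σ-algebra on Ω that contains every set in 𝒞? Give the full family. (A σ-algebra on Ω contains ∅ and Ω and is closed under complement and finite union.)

σ(𝒞) = { {}, {A}, {B}, {C}, {A, B}, {A, C}, {B, C}, Ω }

Check:
Seed the family with 𝒞 together with ∅ and Ω: { {}, {A}, {B}, {A, C}, Ω }.
Pass 1: +2 →
  {A, B}  = {B} ∪ {A}
  {B, C}  = {A}ᶜ
  — 7 sets.
Pass 2: 1 new —
  {C}  = {A, B}ᶜ
  — 8 sets.
After Pass 3 the family is unchanged; done.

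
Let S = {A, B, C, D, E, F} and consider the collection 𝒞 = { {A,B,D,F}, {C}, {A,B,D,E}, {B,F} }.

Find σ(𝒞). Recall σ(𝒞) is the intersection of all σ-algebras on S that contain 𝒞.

Begin from { {}, {C}, {B,F}, {A,B,D,E}, {A,B,D,F}, S } (that is, 𝒞 plus ∅ and S).
Round 1: 7 new —
  {C,E}  = complement {A,B,D,F}
  {C,F}  = complement {A,B,D,E}
  {B,C,F}  = {C} ∪ {B,F}
  {A,C,D,E}  = complement {B,F}
  {A,B,C,D,E}  = {C} ∪ {A,B,D,E}
  {A,B,C,D,F}  = {C} ∪ {A,B,D,F}
  {A,B,D,E,F}  = complement {C}
Round 2 adds 6:
  {E}  = complement {A,B,C,D,F}
  {F}  = complement {A,B,C,D,E}
  {A,D,E}  = complement {B,C,F}
  {C,E,F}  = {C,F} ∪ {C,E}
  {B,C,E,F}  = {B,C,F} ∪ {C,E}
  {A,C,D,E,F}  = {A,C,D,E} ∪ {C,F}
Round 3 adds 6:
  {B}  = complement {A,C,D,E,F}
  {A,D}  = complement {B,C,E,F}
  {E,F}  = {F} ∪ {E}
  {A,B,D}  = complement {C,E,F}
  {B,E,F}  = {B,F} ∪ {E}
  {A,D,E,F}  = {A,D,E} ∪ {F}
Round 4: +7 →
  {B,C}  = complement {A,D,E,F}
  {B,E}  = {B} ∪ {E}
  {A,C,D}  = complement {B,E,F}
  {A,D,F}  = {F} ∪ {A,D}
  {B,C,E}  = {B} ∪ {C,E}
  {A,B,C,D}  = complement {E,F}
  {A,C,D,F}  = {A,D} ∪ {C,F}
Round 5: stable.

Hence σ(𝒞) has 32 members: { {}, {B}, {C}, {E}, {F}, {A,D}, {B,C}, {B,E}, {B,F}, {C,E}, {C,F}, {E,F}, {A,B,D}, {A,C,D}, {A,D,E}, {A,D,F}, {B,C,E}, {B,C,F}, {B,E,F}, {C,E,F}, {A,B,C,D}, {A,B,D,E}, {A,B,D,F}, {A,C,D,E}, {A,C,D,F}, {A,D,E,F}, {B,C,E,F}, {A,B,C,D,E}, {A,B,C,D,F}, {A,B,D,E,F}, {A,C,D,E,F}, S }.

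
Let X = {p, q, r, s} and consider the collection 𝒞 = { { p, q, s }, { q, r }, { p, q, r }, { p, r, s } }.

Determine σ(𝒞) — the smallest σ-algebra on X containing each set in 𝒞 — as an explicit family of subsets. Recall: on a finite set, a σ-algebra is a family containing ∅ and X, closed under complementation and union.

Initial family (6 sets): { {  }, { q, r }, { p, q, r }, { p, q, s }, { p, r, s }, X }.
Step 1 (4 new):
  { q }  = complement { p, r, s }
  { r }  = complement { p, q, s }
  { s }  = complement { p, q, r }
  { p, s }  = complement { q, r }
Step 2 adds 3:
  { q, s }  = { q } ∪ { s }
  { r, s }  = { r } ∪ { s }
  { q, r, s }  = { q, r } ∪ { s }
Step 3: +3 →
  { p }  = complement { q, r, s }
  { p, q }  = complement { r, s }
  { p, r }  = complement { q, s }
Step 4: no new sets; the family is a σ-algebra.

Hence σ(𝒞) has 16 members: { {  }, { p }, { q }, { r }, { s }, { p, q }, { p, r }, { p, s }, { q, r }, { q, s }, { r, s }, { p, q, r }, { p, q, s }, { p, r, s }, { q, r, s }, X }.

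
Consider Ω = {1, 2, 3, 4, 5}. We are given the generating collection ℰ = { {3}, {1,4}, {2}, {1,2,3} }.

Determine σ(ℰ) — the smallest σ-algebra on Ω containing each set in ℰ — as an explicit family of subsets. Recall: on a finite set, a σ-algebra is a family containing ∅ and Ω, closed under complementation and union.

|σ(ℰ)| = 32.  σ(ℰ) = { {}, {1}, {2}, {3}, {4}, {5}, {1,2}, {1,3}, {1,4}, {1,5}, {2,3}, {2,4}, {2,5}, {3,4}, {3,5}, {4,5}, {1,2,3}, {1,2,4}, {1,2,5}, {1,3,4}, {1,3,5}, {1,4,5}, {2,3,4}, {2,3,5}, {2,4,5}, {3,4,5}, {1,2,3,4}, {1,2,3,5}, {1,2,4,5}, {1,3,4,5}, {2,3,4,5}, Ω }

Derivation:
Start: ℰ ∪ {∅, Ω} = { {}, {2}, {3}, {1,4}, {1,2,3}, Ω }.
Round 1: 8 new —
  {2,3}  = {3} ∪ {2}
  {4,5}  = Ω∖{1,2,3}
  {1,2,4}  = {1,4} ∪ {2}
  {1,3,4}  = {3} ∪ {1,4}
  {2,3,5}  = Ω∖{1,4}
  {1,2,3,4}  = {1,4} ∪ {1,2,3}
  {1,2,4,5}  = Ω∖{3}
  {1,3,4,5}  = Ω∖{2}
  (now 14)
Round 2: +8 →
  {5}  = Ω∖{1,2,3,4}
  {2,5}  = Ω∖{1,3,4}
  {3,5}  = Ω∖{1,2,4}
  {1,4,5}  = Ω∖{2,3}
  {2,4,5}  = {2} ∪ {4,5}
  {3,4,5}  = {4,5} ∪ {3}
  {1,2,3,5}  = {1,2,3} ∪ {2,3,5}
  {2,3,4,5}  = {4,5} ∪ {2,3,5}
  (now 22)
Round 3 (4 new):
  {1}  = Ω∖{2,3,4,5}
  {4}  = Ω∖{1,2,3,5}
  {1,2}  = Ω∖{3,4,5}
  {1,3}  = Ω∖{2,4,5}
  (now 26)
Round 4 adds 6:
  {1,5}  = {5} ∪ {1}
  {2,4}  = {2} ∪ {4}
  {3,4}  = {3} ∪ {4}
  {1,2,5}  = {2,5} ∪ {1,2}
  {1,3,5}  = {5} ∪ {1,3}
  {2,3,4}  = {2,3} ∪ {4}
  (now 32)
Round 5: stable.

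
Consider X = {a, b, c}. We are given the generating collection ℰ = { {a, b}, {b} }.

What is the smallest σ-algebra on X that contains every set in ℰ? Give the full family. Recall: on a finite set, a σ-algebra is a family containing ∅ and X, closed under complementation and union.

σ(ℰ) (8 sets): { {}, {a}, {b}, {c}, {a, b}, {a, c}, {b, c}, X }

Trace:
Start: ℰ ∪ {∅, X} = { {}, {b}, {a, b}, X }.
Pass 1: +2 →
  {c}  = X∖{a, b}
  {a, c}  = X∖{b}
Pass 2: 1 new —
  {b, c}  = {c} ∪ {b}
Pass 3: 1 new —
  {a}  = X∖{b, c}
Pass 4 adds nothing — fixpoint reached.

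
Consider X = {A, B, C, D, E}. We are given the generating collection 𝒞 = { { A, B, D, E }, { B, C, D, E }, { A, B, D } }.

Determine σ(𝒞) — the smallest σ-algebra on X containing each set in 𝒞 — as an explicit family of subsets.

Answer: σ(𝒞) = { {}, { A }, { C }, { E }, { A, C }, { A, E }, { B, D }, { C, E }, { A, B, D }, { A, C, E }, { B, C, D }, { B, D, E }, { A, B, C, D }, { A, B, D, E }, { B, C, D, E }, X }

Working:
Seed the family with 𝒞 together with ∅ and X: { {}, { A, B, D }, { A, B, D, E }, { B, C, D, E }, X }.
Pass 1: 3 new —
  { A }  = X∖{ B, C, D, E }
  { C }  = X∖{ A, B, D, E }
  { C, E }  = X∖{ A, B, D }
  — 8 sets.
Pass 2: +3 →
  { A, C }  = { C } ∪ { A }
  { A, C, E }  = { C, E } ∪ { A }
  { A, B, C, D }  = { C } ∪ { A, B, D }
  — 11 sets.
Pass 3. New:
  { E }  = X∖{ A, B, C, D }
  { B, D }  = X∖{ A, C, E }
  { B, D, E }  = X∖{ A, C }
  — 14 sets.
Pass 4: +2 →
  { A, E }  = { E } ∪ { A }
  { B, C, D }  = { C } ∪ { B, D }
  — 16 sets.
Pass 5: already closed under ᶜ and ∪.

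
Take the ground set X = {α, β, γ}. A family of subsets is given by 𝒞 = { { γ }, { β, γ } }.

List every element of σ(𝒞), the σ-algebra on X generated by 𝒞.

Seed the family with 𝒞 together with ∅ and X: { ∅, { γ }, { β, γ }, X }.
Round 1: 2 new —
  { α }  = { β, γ }ᶜ
  { α, β }  = { γ }ᶜ
  [6 total]
Round 2 (1 new):
  { α, γ }  = { γ } ∪ { α }
  [7 total]
Round 3 (1 new):
  { β }  = { α, γ }ᶜ
  [8 total]
Round 4: already closed under ᶜ and ∪.

Hence σ(𝒞) has 8 members: { ∅, { α }, { β }, { γ }, { α, β }, { α, γ }, { β, γ }, X }.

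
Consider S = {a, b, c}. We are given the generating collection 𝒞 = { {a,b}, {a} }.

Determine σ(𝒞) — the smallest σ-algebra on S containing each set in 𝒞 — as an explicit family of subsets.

σ(𝒞) (8 sets): { {}, {a}, {b}, {c}, {a,b}, {a,c}, {b,c}, S }

Working:
Take S₀ = 𝒞 ∪ {∅, S} = { {}, {a}, {a,b}, S }.
Round 1 adds 2:
  {c}  = {a,b}ᶜ
  {b,c}  = {a}ᶜ
Round 2 adds 1:
  {a,c}  = {c} ∪ {a}
Round 3 adds 1:
  {b}  = {a,c}ᶜ
Round 4: stable.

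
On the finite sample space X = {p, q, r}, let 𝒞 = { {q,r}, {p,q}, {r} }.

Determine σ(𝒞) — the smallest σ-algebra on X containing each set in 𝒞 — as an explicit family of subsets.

σ(𝒞) (8 sets): { ∅, {p}, {q}, {r}, {p,q}, {p,r}, {q,r}, X }

Derivation:
Begin from { ∅, {r}, {p,q}, {q,r}, X } (that is, 𝒞 plus ∅ and X).
Iteration 1: +1 →
  {p}  = {q,r}ᶜ
Iteration 2: +1 →
  {p,r}  = {r} ∪ {p}
Iteration 3: 1 new —
  {q}  = {p,r}ᶜ
Iteration 4 adds nothing — fixpoint reached.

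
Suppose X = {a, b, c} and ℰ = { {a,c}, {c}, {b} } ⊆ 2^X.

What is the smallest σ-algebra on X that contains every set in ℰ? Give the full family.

σ(ℰ) (8 sets): { {}, {a}, {b}, {c}, {a,b}, {a,c}, {b,c}, X }

Check:
Start: ℰ ∪ {∅, X} = { {}, {b}, {c}, {a,c}, X }.
Step 1. New:
  {a,b}  = complement {c}
  {b,c}  = {c} ∪ {b}
Step 2. New:
  {a}  = complement {b,c}
Step 3: already closed under ᶜ and ∪.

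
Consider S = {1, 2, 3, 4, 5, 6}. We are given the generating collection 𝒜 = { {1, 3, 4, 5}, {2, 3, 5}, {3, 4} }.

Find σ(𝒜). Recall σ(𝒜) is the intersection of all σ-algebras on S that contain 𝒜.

Begin from { ∅, {3, 4}, {2, 3, 5}, {1, 3, 4, 5}, S } (that is, 𝒜 plus ∅ and S).
Iteration 1: 5 new —
  {2, 6}  = {1, 3, 4, 5}ᶜ
  {1, 4, 6}  = {2, 3, 5}ᶜ
  {1, 2, 5, 6}  = {3, 4}ᶜ
  {2, 3, 4, 5}  = {3, 4} ∪ {2, 3, 5}
  {1, 2, 3, 4, 5}  = {2, 3, 5} ∪ {1, 3, 4, 5}
  (now 10)
Iteration 2: +10 →
  {6}  = {1, 2, 3, 4, 5}ᶜ
  {1, 6}  = {2, 3, 4, 5}ᶜ
  {1, 2, 4, 6}  = {2, 6} ∪ {1, 4, 6}
  {1, 3, 4, 6}  = {3, 4} ∪ {1, 4, 6}
  {2, 3, 4, 6}  = {3, 4} ∪ {2, 6}
  {2, 3, 5, 6}  = {2, 6} ∪ {2, 3, 5}
  {1, 2, 3, 5, 6}  = {2, 3, 5} ∪ {1, 2, 5, 6}
  {1, 2, 4, 5, 6}  = {1, 4, 6} ∪ {1, 2, 5, 6}
  {1, 3, 4, 5, 6}  = {1, 4, 6} ∪ {1, 3, 4, 5}
  {2, 3, 4, 5, 6}  = {2, 6} ∪ {2, 3, 4, 5}
  (now 20)
Iteration 3 (11 new):
  {1}  = {2, 3, 4, 5, 6}ᶜ
  {2}  = {1, 3, 4, 5, 6}ᶜ
  {3}  = {1, 2, 4, 5, 6}ᶜ
  {4}  = {1, 2, 3, 5, 6}ᶜ
  {1, 4}  = {2, 3, 5, 6}ᶜ
  {1, 5}  = {2, 3, 4, 6}ᶜ
  {2, 5}  = {1, 3, 4, 6}ᶜ
  {3, 5}  = {1, 2, 4, 6}ᶜ
  {1, 2, 6}  = {1, 6} ∪ {2, 6}
  {3, 4, 6}  = {3, 4} ∪ {6}
  {1, 2, 3, 4, 6}  = {3, 4} ∪ {1, 2, 4, 6}
  (now 31)
Iteration 4 (27 new):
  {5}  = {1, 2, 3, 4, 6}ᶜ
  {1, 2}  = {1} ∪ {2}
  {1, 3}  = {1} ∪ {3}
  {2, 3}  = {2} ∪ {3}
  {2, 4}  = {2} ∪ {4}
  {3, 6}  = {6} ∪ {3}
  {4, 6}  = {6} ∪ {4}
  {1, 2, 4}  = {2} ∪ {1, 4}
  {1, 2, 5}  = {3, 4, 6}ᶜ
  {1, 3, 4}  = {3, 4} ∪ {1}
  {1, 3, 5}  = {1} ∪ {3, 5}
  {1, 3, 6}  = {1, 6} ∪ {3}
  {1, 4, 5}  = {1, 4} ∪ {1, 5}
  {1, 5, 6}  = {1, 6} ∪ {1, 5}
  {2, 3, 4}  = {3, 4} ∪ {2}
  {2, 3, 6}  = {2, 6} ∪ {3}
  {2, 4, 5}  = {2, 5} ∪ {4}
  {2, 4, 6}  = {2, 6} ∪ {4}
  {2, 5, 6}  = {2, 5} ∪ {2, 6}
  {3, 4, 5}  = {1, 2, 6}ᶜ
  {3, 5, 6}  = {6} ∪ {3, 5}
  {1, 2, 3, 5}  = {1} ∪ {2, 3, 5}
  {1, 2, 3, 6}  = {3} ∪ {1, 2, 6}
  {1, 2, 4, 5}  = {2, 5} ∪ {1, 4}
  {1, 3, 5, 6}  = {1, 6} ∪ {3, 5}
  {1, 4, 5, 6}  = {1, 4, 6} ∪ {1, 5}
  {3, 4, 5, 6}  = {3, 5} ∪ {3, 4, 6}
  (now 58)
Iteration 5: 6 new —
  {4, 5}  = {1, 2, 3, 6}ᶜ
  {5, 6}  = {6} ∪ {5}
  {1, 2, 3}  = {2} ∪ {1, 3}
  {4, 5, 6}  = {4, 6} ∪ {5}
  {1, 2, 3, 4}  = {3, 4} ∪ {1, 2}
  {2, 4, 5, 6}  = {1, 3}ᶜ
  (now 64)
Iteration 6 adds nothing — fixpoint reached.

|σ(𝒜)| = 64.  σ(𝒜) = { ∅, {1}, {2}, {3}, {4}, {5}, {6}, {1, 2}, {1, 3}, {1, 4}, {1, 5}, {1, 6}, {2, 3}, {2, 4}, {2, 5}, {2, 6}, {3, 4}, {3, 5}, {3, 6}, {4, 5}, {4, 6}, {5, 6}, {1, 2, 3}, {1, 2, 4}, {1, 2, 5}, {1, 2, 6}, {1, 3, 4}, {1, 3, 5}, {1, 3, 6}, {1, 4, 5}, {1, 4, 6}, {1, 5, 6}, {2, 3, 4}, {2, 3, 5}, {2, 3, 6}, {2, 4, 5}, {2, 4, 6}, {2, 5, 6}, {3, 4, 5}, {3, 4, 6}, {3, 5, 6}, {4, 5, 6}, {1, 2, 3, 4}, {1, 2, 3, 5}, {1, 2, 3, 6}, {1, 2, 4, 5}, {1, 2, 4, 6}, {1, 2, 5, 6}, {1, 3, 4, 5}, {1, 3, 4, 6}, {1, 3, 5, 6}, {1, 4, 5, 6}, {2, 3, 4, 5}, {2, 3, 4, 6}, {2, 3, 5, 6}, {2, 4, 5, 6}, {3, 4, 5, 6}, {1, 2, 3, 4, 5}, {1, 2, 3, 4, 6}, {1, 2, 3, 5, 6}, {1, 2, 4, 5, 6}, {1, 3, 4, 5, 6}, {2, 3, 4, 5, 6}, S }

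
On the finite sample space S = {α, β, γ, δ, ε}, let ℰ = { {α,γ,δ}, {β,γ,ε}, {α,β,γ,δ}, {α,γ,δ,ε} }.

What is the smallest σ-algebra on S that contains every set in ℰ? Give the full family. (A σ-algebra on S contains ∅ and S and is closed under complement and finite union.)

Start: ℰ ∪ {∅, S} = { ∅, {α,γ,δ}, {β,γ,ε}, {α,β,γ,δ}, {α,γ,δ,ε}, S }.
Round 1 (4 new):
  {β}  = {α,γ,δ,ε}ᶜ
  {ε}  = {α,β,γ,δ}ᶜ
  {α,δ}  = {β,γ,ε}ᶜ
  {β,ε}  = {α,γ,δ}ᶜ
  [10 total]
Round 2 (3 new):
  {α,β,δ}  = {β} ∪ {α,δ}
  {α,δ,ε}  = {ε} ∪ {α,δ}
  {α,β,δ,ε}  = {β,ε} ∪ {α,δ}
  [13 total]
Round 3: 3 new —
  {γ}  = {α,β,δ,ε}ᶜ
  {β,γ}  = {α,δ,ε}ᶜ
  {γ,ε}  = {α,β,δ}ᶜ
  [16 total]
Round 4: closed — nothing new.

Hence σ(ℰ) has 16 members: { ∅, {β}, {γ}, {ε}, {α,δ}, {β,γ}, {β,ε}, {γ,ε}, {α,β,δ}, {α,γ,δ}, {α,δ,ε}, {β,γ,ε}, {α,β,γ,δ}, {α,β,δ,ε}, {α,γ,δ,ε}, S }.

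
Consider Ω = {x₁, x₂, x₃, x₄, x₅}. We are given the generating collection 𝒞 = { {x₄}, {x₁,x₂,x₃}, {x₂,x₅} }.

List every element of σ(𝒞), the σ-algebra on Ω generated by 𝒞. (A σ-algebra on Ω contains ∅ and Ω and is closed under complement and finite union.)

σ(𝒞) = { ∅, {x₂}, {x₄}, {x₅}, {x₁,x₃}, {x₂,x₄}, {x₂,x₅}, {x₄,x₅}, {x₁,x₂,x₃}, {x₁,x₃,x₄}, {x₁,x₃,x₅}, {x₂,x₄,x₅}, {x₁,x₂,x₃,x₄}, {x₁,x₂,x₃,x₅}, {x₁,x₃,x₄,x₅}, Ω }

Working:
Initial family (5 sets): { ∅, {x₄}, {x₂,x₅}, {x₁,x₂,x₃}, Ω }.
Iteration 1: 5 new —
  {x₄,x₅}  = complement {x₁,x₂,x₃}
  {x₁,x₃,x₄}  = complement {x₂,x₅}
  {x₂,x₄,x₅}  = {x₂,x₅} ∪ {x₄}
  {x₁,x₂,x₃,x₄}  = {x₁,x₂,x₃} ∪ {x₄}
  {x₁,x₂,x₃,x₅}  = complement {x₄}
Iteration 2. New:
  {x₅}  = complement {x₁,x₂,x₃,x₄}
  {x₁,x₃}  = complement {x₂,x₄,x₅}
  {x₁,x₃,x₄,x₅}  = {x₄,x₅} ∪ {x₁,x₃,x₄}
Iteration 3. New:
  {x₂}  = complement {x₁,x₃,x₄,x₅}
  {x₁,x₃,x₅}  = {x₁,x₃} ∪ {x₅}
Iteration 4: 1 new —
  {x₂,x₄}  = complement {x₁,x₃,x₅}
Iteration 5 adds nothing — fixpoint reached.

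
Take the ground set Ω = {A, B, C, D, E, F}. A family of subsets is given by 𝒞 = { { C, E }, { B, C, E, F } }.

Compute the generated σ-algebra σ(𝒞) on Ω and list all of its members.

|σ(𝒞)| = 8.  σ(𝒞) = { ∅, { A, D }, { B, F }, { C, E }, { A, B, D, F }, { A, C, D, E }, { B, C, E, F }, Ω }

Derivation:
Begin from { ∅, { C, E }, { B, C, E, F }, Ω } (that is, 𝒞 plus ∅ and Ω).
Round 1. New:
  { A, D }  = ᶜ of { B, C, E, F }
  { A, B, D, F }  = ᶜ of { C, E }
  — 6 sets.
Round 2 (1 new):
  { A, C, D, E }  = { A, D } ∪ { C, E }
  — 7 sets.
Round 3: 1 new —
  { B, F }  = ᶜ of { A, C, D, E }
  — 8 sets.
Round 4 adds nothing — fixpoint reached.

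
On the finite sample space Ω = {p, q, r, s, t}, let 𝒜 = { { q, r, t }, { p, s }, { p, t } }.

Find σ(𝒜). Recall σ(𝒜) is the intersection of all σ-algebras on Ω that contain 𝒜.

Begin from { {  }, { p, s }, { p, t }, { q, r, t }, Ω } (that is, 𝒜 plus ∅ and Ω).
Step 1: 3 new —
  { p, s, t }  = { p, s } ∪ { p, t }
  { q, r, s }  = ᶜ of { p, t }
  { p, q, r, t }  = { q, r, t } ∪ { p, t }
Step 2: +4 →
  { s }  = ᶜ of { p, q, r, t }
  { q, r }  = ᶜ of { p, s, t }
  { p, q, r, s }  = { p, s } ∪ { q, r, s }
  { q, r, s, t }  = { q, r, t } ∪ { q, r, s }
Step 3 (2 new):
  { p }  = ᶜ of { q, r, s, t }
  { t }  = ᶜ of { p, q, r, s }
Step 4 adds 2:
  { s, t }  = { s } ∪ { t }
  { p, q, r }  = { q, r } ∪ { p }
Step 5: closed — nothing new.

Hence σ(𝒜) has 16 members: { {  }, { p }, { s }, { t }, { p, s }, { p, t }, { q, r }, { s, t }, { p, q, r }, { p, s, t }, { q, r, s }, { q, r, t }, { p, q, r, s }, { p, q, r, t }, { q, r, s, t }, Ω }.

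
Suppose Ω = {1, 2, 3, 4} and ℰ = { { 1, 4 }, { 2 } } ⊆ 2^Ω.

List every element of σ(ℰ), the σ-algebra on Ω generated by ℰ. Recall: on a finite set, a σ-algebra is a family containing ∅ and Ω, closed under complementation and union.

Take S₀ = ℰ ∪ {∅, Ω} = { {  }, { 2 }, { 1, 4 }, Ω }.
Step 1 (3 new):
  { 2, 3 }  = { 1, 4 }ᶜ
  { 1, 2, 4 }  = { 2 } ∪ { 1, 4 }
  { 1, 3, 4 }  = { 2 }ᶜ
  — 7 sets.
Step 2: 1 new —
  { 3 }  = { 1, 2, 4 }ᶜ
  — 8 sets.
Step 3: already closed under ᶜ and ∪.

Hence σ(ℰ) has 8 members: { {  }, { 2 }, { 3 }, { 1, 4 }, { 2, 3 }, { 1, 2, 4 }, { 1, 3, 4 }, Ω }.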